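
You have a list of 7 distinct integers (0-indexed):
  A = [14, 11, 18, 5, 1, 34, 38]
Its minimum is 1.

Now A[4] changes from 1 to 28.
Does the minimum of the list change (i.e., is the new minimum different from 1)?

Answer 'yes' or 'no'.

Answer: yes

Derivation:
Old min = 1
Change: A[4] 1 -> 28
Changed element was the min; new min must be rechecked.
New min = 5; changed? yes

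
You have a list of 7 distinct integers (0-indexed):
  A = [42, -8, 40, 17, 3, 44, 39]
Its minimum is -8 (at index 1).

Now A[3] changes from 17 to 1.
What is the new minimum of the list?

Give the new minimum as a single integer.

Answer: -8

Derivation:
Old min = -8 (at index 1)
Change: A[3] 17 -> 1
Changed element was NOT the old min.
  New min = min(old_min, new_val) = min(-8, 1) = -8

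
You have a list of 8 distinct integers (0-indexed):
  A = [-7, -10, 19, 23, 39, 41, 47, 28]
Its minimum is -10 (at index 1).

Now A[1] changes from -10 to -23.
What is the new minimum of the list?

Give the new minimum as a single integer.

Answer: -23

Derivation:
Old min = -10 (at index 1)
Change: A[1] -10 -> -23
Changed element WAS the min. Need to check: is -23 still <= all others?
  Min of remaining elements: -7
  New min = min(-23, -7) = -23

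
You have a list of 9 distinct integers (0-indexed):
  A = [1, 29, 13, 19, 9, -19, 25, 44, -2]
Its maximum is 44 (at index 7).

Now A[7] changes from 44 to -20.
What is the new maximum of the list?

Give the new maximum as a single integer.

Answer: 29

Derivation:
Old max = 44 (at index 7)
Change: A[7] 44 -> -20
Changed element WAS the max -> may need rescan.
  Max of remaining elements: 29
  New max = max(-20, 29) = 29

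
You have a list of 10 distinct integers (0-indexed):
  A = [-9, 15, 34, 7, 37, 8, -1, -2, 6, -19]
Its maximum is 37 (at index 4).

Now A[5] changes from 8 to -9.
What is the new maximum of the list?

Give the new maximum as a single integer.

Old max = 37 (at index 4)
Change: A[5] 8 -> -9
Changed element was NOT the old max.
  New max = max(old_max, new_val) = max(37, -9) = 37

Answer: 37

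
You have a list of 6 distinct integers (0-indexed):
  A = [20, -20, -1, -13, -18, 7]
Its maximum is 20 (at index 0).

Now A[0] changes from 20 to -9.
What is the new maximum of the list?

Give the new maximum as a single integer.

Old max = 20 (at index 0)
Change: A[0] 20 -> -9
Changed element WAS the max -> may need rescan.
  Max of remaining elements: 7
  New max = max(-9, 7) = 7

Answer: 7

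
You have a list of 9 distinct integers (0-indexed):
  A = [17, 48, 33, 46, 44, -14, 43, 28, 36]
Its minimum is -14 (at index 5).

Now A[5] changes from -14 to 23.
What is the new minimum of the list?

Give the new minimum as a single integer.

Answer: 17

Derivation:
Old min = -14 (at index 5)
Change: A[5] -14 -> 23
Changed element WAS the min. Need to check: is 23 still <= all others?
  Min of remaining elements: 17
  New min = min(23, 17) = 17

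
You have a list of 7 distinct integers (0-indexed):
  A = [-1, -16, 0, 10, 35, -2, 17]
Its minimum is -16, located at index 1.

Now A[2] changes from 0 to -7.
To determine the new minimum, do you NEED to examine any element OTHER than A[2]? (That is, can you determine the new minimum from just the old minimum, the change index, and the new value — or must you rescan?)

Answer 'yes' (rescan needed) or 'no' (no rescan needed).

Old min = -16 at index 1
Change at index 2: 0 -> -7
Index 2 was NOT the min. New min = min(-16, -7). No rescan of other elements needed.
Needs rescan: no

Answer: no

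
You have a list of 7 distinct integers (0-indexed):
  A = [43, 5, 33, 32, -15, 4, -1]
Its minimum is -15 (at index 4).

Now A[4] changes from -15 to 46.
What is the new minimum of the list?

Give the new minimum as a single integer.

Old min = -15 (at index 4)
Change: A[4] -15 -> 46
Changed element WAS the min. Need to check: is 46 still <= all others?
  Min of remaining elements: -1
  New min = min(46, -1) = -1

Answer: -1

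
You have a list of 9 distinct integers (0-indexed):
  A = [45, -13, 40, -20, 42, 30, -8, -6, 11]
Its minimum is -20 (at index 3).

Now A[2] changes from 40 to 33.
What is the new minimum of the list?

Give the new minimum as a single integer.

Answer: -20

Derivation:
Old min = -20 (at index 3)
Change: A[2] 40 -> 33
Changed element was NOT the old min.
  New min = min(old_min, new_val) = min(-20, 33) = -20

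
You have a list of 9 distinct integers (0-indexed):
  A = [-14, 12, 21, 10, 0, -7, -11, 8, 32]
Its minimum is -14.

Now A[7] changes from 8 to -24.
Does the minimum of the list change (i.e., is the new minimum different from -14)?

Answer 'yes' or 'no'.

Answer: yes

Derivation:
Old min = -14
Change: A[7] 8 -> -24
Changed element was NOT the min; min changes only if -24 < -14.
New min = -24; changed? yes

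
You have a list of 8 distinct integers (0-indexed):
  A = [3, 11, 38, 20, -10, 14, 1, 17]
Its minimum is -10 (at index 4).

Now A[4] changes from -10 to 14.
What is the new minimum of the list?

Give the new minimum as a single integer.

Answer: 1

Derivation:
Old min = -10 (at index 4)
Change: A[4] -10 -> 14
Changed element WAS the min. Need to check: is 14 still <= all others?
  Min of remaining elements: 1
  New min = min(14, 1) = 1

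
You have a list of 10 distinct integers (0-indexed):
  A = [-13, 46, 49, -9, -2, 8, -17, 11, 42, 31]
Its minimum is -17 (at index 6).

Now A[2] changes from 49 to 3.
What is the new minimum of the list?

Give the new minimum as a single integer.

Answer: -17

Derivation:
Old min = -17 (at index 6)
Change: A[2] 49 -> 3
Changed element was NOT the old min.
  New min = min(old_min, new_val) = min(-17, 3) = -17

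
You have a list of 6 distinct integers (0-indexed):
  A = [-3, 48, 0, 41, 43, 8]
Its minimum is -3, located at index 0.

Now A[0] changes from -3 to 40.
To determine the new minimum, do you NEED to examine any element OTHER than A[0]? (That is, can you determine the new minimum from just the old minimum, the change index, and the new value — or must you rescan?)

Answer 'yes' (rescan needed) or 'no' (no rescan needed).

Answer: yes

Derivation:
Old min = -3 at index 0
Change at index 0: -3 -> 40
Index 0 WAS the min and new value 40 > old min -3. Must rescan other elements to find the new min.
Needs rescan: yes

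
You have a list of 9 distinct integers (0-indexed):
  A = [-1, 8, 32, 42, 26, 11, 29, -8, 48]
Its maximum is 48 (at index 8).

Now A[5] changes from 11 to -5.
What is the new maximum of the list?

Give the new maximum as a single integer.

Old max = 48 (at index 8)
Change: A[5] 11 -> -5
Changed element was NOT the old max.
  New max = max(old_max, new_val) = max(48, -5) = 48

Answer: 48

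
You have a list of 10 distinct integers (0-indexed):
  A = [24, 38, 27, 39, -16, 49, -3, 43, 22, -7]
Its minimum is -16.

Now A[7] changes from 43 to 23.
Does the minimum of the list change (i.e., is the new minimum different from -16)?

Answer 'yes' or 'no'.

Answer: no

Derivation:
Old min = -16
Change: A[7] 43 -> 23
Changed element was NOT the min; min changes only if 23 < -16.
New min = -16; changed? no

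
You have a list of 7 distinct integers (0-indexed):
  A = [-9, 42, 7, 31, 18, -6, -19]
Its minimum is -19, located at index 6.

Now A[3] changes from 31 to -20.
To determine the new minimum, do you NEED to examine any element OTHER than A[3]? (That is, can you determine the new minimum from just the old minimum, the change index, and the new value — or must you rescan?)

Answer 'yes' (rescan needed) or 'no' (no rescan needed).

Answer: no

Derivation:
Old min = -19 at index 6
Change at index 3: 31 -> -20
Index 3 was NOT the min. New min = min(-19, -20). No rescan of other elements needed.
Needs rescan: no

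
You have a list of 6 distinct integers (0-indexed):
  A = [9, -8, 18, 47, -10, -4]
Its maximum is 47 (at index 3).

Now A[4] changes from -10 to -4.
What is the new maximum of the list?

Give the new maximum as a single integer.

Answer: 47

Derivation:
Old max = 47 (at index 3)
Change: A[4] -10 -> -4
Changed element was NOT the old max.
  New max = max(old_max, new_val) = max(47, -4) = 47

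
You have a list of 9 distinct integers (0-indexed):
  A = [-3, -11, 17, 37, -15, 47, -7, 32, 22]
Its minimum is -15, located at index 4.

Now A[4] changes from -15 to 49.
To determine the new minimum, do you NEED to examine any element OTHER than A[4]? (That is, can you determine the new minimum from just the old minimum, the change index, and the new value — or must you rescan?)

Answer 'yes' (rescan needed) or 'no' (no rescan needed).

Old min = -15 at index 4
Change at index 4: -15 -> 49
Index 4 WAS the min and new value 49 > old min -15. Must rescan other elements to find the new min.
Needs rescan: yes

Answer: yes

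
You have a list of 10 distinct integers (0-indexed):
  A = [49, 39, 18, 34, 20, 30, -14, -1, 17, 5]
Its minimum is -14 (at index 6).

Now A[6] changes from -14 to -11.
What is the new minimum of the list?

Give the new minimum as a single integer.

Answer: -11

Derivation:
Old min = -14 (at index 6)
Change: A[6] -14 -> -11
Changed element WAS the min. Need to check: is -11 still <= all others?
  Min of remaining elements: -1
  New min = min(-11, -1) = -11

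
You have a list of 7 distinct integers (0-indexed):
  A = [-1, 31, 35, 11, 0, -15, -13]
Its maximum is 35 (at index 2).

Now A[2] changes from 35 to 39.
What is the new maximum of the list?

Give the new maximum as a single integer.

Old max = 35 (at index 2)
Change: A[2] 35 -> 39
Changed element WAS the max -> may need rescan.
  Max of remaining elements: 31
  New max = max(39, 31) = 39

Answer: 39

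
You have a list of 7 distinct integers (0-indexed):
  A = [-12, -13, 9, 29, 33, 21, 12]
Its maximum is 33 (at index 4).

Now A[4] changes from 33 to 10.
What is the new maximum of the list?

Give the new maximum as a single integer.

Old max = 33 (at index 4)
Change: A[4] 33 -> 10
Changed element WAS the max -> may need rescan.
  Max of remaining elements: 29
  New max = max(10, 29) = 29

Answer: 29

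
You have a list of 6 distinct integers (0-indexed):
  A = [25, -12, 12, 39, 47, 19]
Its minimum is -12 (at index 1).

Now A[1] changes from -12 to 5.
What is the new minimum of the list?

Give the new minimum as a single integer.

Old min = -12 (at index 1)
Change: A[1] -12 -> 5
Changed element WAS the min. Need to check: is 5 still <= all others?
  Min of remaining elements: 12
  New min = min(5, 12) = 5

Answer: 5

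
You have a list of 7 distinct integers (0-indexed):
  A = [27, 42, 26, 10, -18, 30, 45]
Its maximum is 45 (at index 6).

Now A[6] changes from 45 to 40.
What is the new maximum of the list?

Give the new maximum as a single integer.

Answer: 42

Derivation:
Old max = 45 (at index 6)
Change: A[6] 45 -> 40
Changed element WAS the max -> may need rescan.
  Max of remaining elements: 42
  New max = max(40, 42) = 42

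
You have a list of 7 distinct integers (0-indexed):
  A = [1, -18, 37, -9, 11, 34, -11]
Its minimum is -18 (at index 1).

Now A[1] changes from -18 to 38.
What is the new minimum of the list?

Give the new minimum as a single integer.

Answer: -11

Derivation:
Old min = -18 (at index 1)
Change: A[1] -18 -> 38
Changed element WAS the min. Need to check: is 38 still <= all others?
  Min of remaining elements: -11
  New min = min(38, -11) = -11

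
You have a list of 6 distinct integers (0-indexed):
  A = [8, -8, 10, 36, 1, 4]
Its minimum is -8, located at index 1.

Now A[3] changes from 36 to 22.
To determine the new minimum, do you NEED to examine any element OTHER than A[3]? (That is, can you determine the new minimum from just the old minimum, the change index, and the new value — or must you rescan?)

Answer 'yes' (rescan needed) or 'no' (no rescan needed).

Answer: no

Derivation:
Old min = -8 at index 1
Change at index 3: 36 -> 22
Index 3 was NOT the min. New min = min(-8, 22). No rescan of other elements needed.
Needs rescan: no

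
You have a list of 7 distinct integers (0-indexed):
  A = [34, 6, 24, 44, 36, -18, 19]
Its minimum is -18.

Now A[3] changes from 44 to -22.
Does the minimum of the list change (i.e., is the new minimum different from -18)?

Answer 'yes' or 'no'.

Old min = -18
Change: A[3] 44 -> -22
Changed element was NOT the min; min changes only if -22 < -18.
New min = -22; changed? yes

Answer: yes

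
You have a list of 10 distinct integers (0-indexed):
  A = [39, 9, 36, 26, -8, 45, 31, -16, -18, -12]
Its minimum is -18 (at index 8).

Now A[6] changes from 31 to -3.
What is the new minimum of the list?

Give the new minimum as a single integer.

Answer: -18

Derivation:
Old min = -18 (at index 8)
Change: A[6] 31 -> -3
Changed element was NOT the old min.
  New min = min(old_min, new_val) = min(-18, -3) = -18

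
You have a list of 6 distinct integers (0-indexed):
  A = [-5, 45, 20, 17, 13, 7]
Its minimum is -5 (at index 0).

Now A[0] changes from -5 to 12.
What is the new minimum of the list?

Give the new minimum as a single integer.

Old min = -5 (at index 0)
Change: A[0] -5 -> 12
Changed element WAS the min. Need to check: is 12 still <= all others?
  Min of remaining elements: 7
  New min = min(12, 7) = 7

Answer: 7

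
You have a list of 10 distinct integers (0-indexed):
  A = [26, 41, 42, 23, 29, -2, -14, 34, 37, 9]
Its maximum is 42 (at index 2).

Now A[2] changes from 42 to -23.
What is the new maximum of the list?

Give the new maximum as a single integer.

Answer: 41

Derivation:
Old max = 42 (at index 2)
Change: A[2] 42 -> -23
Changed element WAS the max -> may need rescan.
  Max of remaining elements: 41
  New max = max(-23, 41) = 41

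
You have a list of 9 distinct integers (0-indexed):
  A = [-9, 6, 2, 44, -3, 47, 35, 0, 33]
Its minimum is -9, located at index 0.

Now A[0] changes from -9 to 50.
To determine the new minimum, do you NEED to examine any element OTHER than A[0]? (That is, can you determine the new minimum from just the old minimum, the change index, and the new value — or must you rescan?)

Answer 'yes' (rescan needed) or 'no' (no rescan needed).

Answer: yes

Derivation:
Old min = -9 at index 0
Change at index 0: -9 -> 50
Index 0 WAS the min and new value 50 > old min -9. Must rescan other elements to find the new min.
Needs rescan: yes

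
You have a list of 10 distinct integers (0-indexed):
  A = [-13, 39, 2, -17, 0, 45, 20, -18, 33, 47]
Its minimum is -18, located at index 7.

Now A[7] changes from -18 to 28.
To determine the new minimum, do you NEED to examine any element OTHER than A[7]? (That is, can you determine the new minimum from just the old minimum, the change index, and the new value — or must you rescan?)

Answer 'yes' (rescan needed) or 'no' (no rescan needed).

Answer: yes

Derivation:
Old min = -18 at index 7
Change at index 7: -18 -> 28
Index 7 WAS the min and new value 28 > old min -18. Must rescan other elements to find the new min.
Needs rescan: yes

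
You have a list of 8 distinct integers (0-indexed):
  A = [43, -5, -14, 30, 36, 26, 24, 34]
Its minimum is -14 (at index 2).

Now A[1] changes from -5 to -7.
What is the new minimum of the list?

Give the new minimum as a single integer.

Answer: -14

Derivation:
Old min = -14 (at index 2)
Change: A[1] -5 -> -7
Changed element was NOT the old min.
  New min = min(old_min, new_val) = min(-14, -7) = -14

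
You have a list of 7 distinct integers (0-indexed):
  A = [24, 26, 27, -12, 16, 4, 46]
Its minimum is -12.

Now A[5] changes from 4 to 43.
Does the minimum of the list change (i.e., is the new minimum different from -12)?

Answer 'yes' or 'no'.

Old min = -12
Change: A[5] 4 -> 43
Changed element was NOT the min; min changes only if 43 < -12.
New min = -12; changed? no

Answer: no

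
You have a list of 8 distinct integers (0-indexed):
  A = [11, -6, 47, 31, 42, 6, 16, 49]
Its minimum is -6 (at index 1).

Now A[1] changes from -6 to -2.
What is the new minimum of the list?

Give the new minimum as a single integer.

Old min = -6 (at index 1)
Change: A[1] -6 -> -2
Changed element WAS the min. Need to check: is -2 still <= all others?
  Min of remaining elements: 6
  New min = min(-2, 6) = -2

Answer: -2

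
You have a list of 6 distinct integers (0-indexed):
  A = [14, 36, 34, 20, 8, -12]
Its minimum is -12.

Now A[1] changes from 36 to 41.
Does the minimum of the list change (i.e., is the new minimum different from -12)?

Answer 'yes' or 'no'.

Old min = -12
Change: A[1] 36 -> 41
Changed element was NOT the min; min changes only if 41 < -12.
New min = -12; changed? no

Answer: no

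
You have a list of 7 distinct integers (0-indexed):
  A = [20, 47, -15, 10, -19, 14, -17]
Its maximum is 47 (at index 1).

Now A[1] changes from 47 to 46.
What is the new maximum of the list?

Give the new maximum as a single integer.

Old max = 47 (at index 1)
Change: A[1] 47 -> 46
Changed element WAS the max -> may need rescan.
  Max of remaining elements: 20
  New max = max(46, 20) = 46

Answer: 46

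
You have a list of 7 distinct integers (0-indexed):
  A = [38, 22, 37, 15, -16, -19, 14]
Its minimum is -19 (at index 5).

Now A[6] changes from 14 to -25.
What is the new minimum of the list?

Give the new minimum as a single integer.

Answer: -25

Derivation:
Old min = -19 (at index 5)
Change: A[6] 14 -> -25
Changed element was NOT the old min.
  New min = min(old_min, new_val) = min(-19, -25) = -25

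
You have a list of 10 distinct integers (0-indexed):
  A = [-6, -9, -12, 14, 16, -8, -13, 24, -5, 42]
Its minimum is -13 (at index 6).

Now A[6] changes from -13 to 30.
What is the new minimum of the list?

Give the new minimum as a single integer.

Old min = -13 (at index 6)
Change: A[6] -13 -> 30
Changed element WAS the min. Need to check: is 30 still <= all others?
  Min of remaining elements: -12
  New min = min(30, -12) = -12

Answer: -12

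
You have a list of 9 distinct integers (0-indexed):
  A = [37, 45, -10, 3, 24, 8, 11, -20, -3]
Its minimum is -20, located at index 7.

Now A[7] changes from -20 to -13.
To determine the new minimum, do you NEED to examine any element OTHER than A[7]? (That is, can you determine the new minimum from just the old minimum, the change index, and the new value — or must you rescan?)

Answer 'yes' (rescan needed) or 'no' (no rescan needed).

Answer: yes

Derivation:
Old min = -20 at index 7
Change at index 7: -20 -> -13
Index 7 WAS the min and new value -13 > old min -20. Must rescan other elements to find the new min.
Needs rescan: yes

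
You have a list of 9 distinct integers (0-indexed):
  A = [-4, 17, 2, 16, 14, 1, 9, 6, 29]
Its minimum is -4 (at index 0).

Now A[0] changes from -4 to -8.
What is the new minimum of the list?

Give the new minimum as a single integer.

Answer: -8

Derivation:
Old min = -4 (at index 0)
Change: A[0] -4 -> -8
Changed element WAS the min. Need to check: is -8 still <= all others?
  Min of remaining elements: 1
  New min = min(-8, 1) = -8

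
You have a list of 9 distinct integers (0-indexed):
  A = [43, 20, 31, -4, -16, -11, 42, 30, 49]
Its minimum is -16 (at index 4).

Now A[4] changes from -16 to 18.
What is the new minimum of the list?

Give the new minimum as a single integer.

Answer: -11

Derivation:
Old min = -16 (at index 4)
Change: A[4] -16 -> 18
Changed element WAS the min. Need to check: is 18 still <= all others?
  Min of remaining elements: -11
  New min = min(18, -11) = -11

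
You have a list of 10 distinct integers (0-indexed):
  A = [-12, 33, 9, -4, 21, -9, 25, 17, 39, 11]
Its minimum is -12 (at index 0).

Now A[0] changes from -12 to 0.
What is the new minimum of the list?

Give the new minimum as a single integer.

Answer: -9

Derivation:
Old min = -12 (at index 0)
Change: A[0] -12 -> 0
Changed element WAS the min. Need to check: is 0 still <= all others?
  Min of remaining elements: -9
  New min = min(0, -9) = -9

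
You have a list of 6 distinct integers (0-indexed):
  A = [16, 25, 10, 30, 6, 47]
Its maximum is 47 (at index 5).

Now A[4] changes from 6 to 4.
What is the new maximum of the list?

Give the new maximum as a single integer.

Old max = 47 (at index 5)
Change: A[4] 6 -> 4
Changed element was NOT the old max.
  New max = max(old_max, new_val) = max(47, 4) = 47

Answer: 47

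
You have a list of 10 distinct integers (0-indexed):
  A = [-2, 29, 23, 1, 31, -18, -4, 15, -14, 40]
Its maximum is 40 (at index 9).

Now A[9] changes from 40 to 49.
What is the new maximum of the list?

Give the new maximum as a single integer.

Answer: 49

Derivation:
Old max = 40 (at index 9)
Change: A[9] 40 -> 49
Changed element WAS the max -> may need rescan.
  Max of remaining elements: 31
  New max = max(49, 31) = 49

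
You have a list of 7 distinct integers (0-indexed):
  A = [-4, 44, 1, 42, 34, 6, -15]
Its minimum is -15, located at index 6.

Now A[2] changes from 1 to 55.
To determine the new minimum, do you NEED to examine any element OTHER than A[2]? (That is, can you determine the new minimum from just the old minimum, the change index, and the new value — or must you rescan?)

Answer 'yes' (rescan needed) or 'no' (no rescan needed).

Answer: no

Derivation:
Old min = -15 at index 6
Change at index 2: 1 -> 55
Index 2 was NOT the min. New min = min(-15, 55). No rescan of other elements needed.
Needs rescan: no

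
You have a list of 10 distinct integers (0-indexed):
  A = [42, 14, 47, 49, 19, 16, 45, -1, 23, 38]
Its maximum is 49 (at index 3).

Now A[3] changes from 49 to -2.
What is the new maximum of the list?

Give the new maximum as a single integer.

Old max = 49 (at index 3)
Change: A[3] 49 -> -2
Changed element WAS the max -> may need rescan.
  Max of remaining elements: 47
  New max = max(-2, 47) = 47

Answer: 47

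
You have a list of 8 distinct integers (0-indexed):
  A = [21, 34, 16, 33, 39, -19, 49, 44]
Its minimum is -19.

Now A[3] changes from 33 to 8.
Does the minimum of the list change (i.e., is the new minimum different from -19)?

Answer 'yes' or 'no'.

Old min = -19
Change: A[3] 33 -> 8
Changed element was NOT the min; min changes only if 8 < -19.
New min = -19; changed? no

Answer: no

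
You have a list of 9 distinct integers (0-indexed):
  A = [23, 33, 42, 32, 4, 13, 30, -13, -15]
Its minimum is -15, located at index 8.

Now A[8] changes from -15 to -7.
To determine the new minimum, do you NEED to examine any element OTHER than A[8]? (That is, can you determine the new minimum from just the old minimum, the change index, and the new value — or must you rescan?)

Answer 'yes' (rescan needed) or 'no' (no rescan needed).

Old min = -15 at index 8
Change at index 8: -15 -> -7
Index 8 WAS the min and new value -7 > old min -15. Must rescan other elements to find the new min.
Needs rescan: yes

Answer: yes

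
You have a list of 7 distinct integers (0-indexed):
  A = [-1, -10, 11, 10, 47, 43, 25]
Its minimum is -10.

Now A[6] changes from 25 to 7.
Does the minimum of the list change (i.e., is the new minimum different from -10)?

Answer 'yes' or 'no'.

Answer: no

Derivation:
Old min = -10
Change: A[6] 25 -> 7
Changed element was NOT the min; min changes only if 7 < -10.
New min = -10; changed? no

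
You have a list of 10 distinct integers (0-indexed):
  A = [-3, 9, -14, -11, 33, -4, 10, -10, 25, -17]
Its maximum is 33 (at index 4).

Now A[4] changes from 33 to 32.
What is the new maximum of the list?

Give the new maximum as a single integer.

Old max = 33 (at index 4)
Change: A[4] 33 -> 32
Changed element WAS the max -> may need rescan.
  Max of remaining elements: 25
  New max = max(32, 25) = 32

Answer: 32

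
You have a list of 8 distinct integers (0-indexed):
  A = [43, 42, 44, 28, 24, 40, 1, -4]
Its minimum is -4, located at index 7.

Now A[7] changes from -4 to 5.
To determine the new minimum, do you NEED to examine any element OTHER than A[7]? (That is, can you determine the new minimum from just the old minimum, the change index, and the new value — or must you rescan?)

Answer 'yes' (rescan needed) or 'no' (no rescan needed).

Answer: yes

Derivation:
Old min = -4 at index 7
Change at index 7: -4 -> 5
Index 7 WAS the min and new value 5 > old min -4. Must rescan other elements to find the new min.
Needs rescan: yes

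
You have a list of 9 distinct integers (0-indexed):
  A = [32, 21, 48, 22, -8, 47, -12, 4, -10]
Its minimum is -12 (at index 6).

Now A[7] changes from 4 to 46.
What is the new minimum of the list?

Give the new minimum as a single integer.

Answer: -12

Derivation:
Old min = -12 (at index 6)
Change: A[7] 4 -> 46
Changed element was NOT the old min.
  New min = min(old_min, new_val) = min(-12, 46) = -12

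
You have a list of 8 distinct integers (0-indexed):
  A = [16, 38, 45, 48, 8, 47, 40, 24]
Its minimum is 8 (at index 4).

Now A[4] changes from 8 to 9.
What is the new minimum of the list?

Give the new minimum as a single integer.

Old min = 8 (at index 4)
Change: A[4] 8 -> 9
Changed element WAS the min. Need to check: is 9 still <= all others?
  Min of remaining elements: 16
  New min = min(9, 16) = 9

Answer: 9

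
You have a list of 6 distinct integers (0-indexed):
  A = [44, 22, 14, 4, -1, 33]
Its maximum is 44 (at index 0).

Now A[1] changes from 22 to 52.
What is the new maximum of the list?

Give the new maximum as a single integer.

Old max = 44 (at index 0)
Change: A[1] 22 -> 52
Changed element was NOT the old max.
  New max = max(old_max, new_val) = max(44, 52) = 52

Answer: 52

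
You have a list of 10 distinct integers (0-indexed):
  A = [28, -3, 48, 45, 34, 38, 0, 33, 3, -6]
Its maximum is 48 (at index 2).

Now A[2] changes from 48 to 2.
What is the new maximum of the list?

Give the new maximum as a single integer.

Answer: 45

Derivation:
Old max = 48 (at index 2)
Change: A[2] 48 -> 2
Changed element WAS the max -> may need rescan.
  Max of remaining elements: 45
  New max = max(2, 45) = 45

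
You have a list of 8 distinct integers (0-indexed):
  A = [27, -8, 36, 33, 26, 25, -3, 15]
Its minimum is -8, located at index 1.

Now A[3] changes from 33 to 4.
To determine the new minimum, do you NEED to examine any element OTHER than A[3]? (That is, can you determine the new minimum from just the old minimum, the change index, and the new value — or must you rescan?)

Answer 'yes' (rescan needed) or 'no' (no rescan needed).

Answer: no

Derivation:
Old min = -8 at index 1
Change at index 3: 33 -> 4
Index 3 was NOT the min. New min = min(-8, 4). No rescan of other elements needed.
Needs rescan: no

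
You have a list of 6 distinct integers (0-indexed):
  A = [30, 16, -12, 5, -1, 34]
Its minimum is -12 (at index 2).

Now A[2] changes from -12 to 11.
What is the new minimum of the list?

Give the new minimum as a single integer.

Answer: -1

Derivation:
Old min = -12 (at index 2)
Change: A[2] -12 -> 11
Changed element WAS the min. Need to check: is 11 still <= all others?
  Min of remaining elements: -1
  New min = min(11, -1) = -1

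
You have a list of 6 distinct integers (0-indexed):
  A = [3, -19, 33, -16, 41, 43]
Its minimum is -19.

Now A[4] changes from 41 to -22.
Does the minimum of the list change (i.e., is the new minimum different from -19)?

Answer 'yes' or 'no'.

Old min = -19
Change: A[4] 41 -> -22
Changed element was NOT the min; min changes only if -22 < -19.
New min = -22; changed? yes

Answer: yes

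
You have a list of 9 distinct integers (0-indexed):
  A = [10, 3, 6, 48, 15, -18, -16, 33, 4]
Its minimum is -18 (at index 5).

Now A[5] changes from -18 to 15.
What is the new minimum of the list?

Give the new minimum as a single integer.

Old min = -18 (at index 5)
Change: A[5] -18 -> 15
Changed element WAS the min. Need to check: is 15 still <= all others?
  Min of remaining elements: -16
  New min = min(15, -16) = -16

Answer: -16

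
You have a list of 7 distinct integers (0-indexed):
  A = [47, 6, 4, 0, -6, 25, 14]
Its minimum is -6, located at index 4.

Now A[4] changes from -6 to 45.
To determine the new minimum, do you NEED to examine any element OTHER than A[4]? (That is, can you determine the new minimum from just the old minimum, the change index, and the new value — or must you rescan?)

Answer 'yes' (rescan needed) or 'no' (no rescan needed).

Old min = -6 at index 4
Change at index 4: -6 -> 45
Index 4 WAS the min and new value 45 > old min -6. Must rescan other elements to find the new min.
Needs rescan: yes

Answer: yes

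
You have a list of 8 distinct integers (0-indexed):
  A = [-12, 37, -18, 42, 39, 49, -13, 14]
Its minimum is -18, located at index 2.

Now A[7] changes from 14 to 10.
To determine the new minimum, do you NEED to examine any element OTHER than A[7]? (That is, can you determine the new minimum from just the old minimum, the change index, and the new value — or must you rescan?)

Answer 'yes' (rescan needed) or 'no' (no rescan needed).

Old min = -18 at index 2
Change at index 7: 14 -> 10
Index 7 was NOT the min. New min = min(-18, 10). No rescan of other elements needed.
Needs rescan: no

Answer: no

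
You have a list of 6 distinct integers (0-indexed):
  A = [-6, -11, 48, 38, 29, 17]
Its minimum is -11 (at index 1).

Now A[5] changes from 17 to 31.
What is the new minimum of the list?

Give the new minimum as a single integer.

Old min = -11 (at index 1)
Change: A[5] 17 -> 31
Changed element was NOT the old min.
  New min = min(old_min, new_val) = min(-11, 31) = -11

Answer: -11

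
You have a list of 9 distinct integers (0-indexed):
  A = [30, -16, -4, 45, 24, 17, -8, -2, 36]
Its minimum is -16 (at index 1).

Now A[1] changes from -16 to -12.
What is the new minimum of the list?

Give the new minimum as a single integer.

Old min = -16 (at index 1)
Change: A[1] -16 -> -12
Changed element WAS the min. Need to check: is -12 still <= all others?
  Min of remaining elements: -8
  New min = min(-12, -8) = -12

Answer: -12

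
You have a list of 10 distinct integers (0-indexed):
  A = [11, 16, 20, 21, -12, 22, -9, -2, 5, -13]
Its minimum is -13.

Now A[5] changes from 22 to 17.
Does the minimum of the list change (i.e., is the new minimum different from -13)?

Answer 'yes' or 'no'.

Answer: no

Derivation:
Old min = -13
Change: A[5] 22 -> 17
Changed element was NOT the min; min changes only if 17 < -13.
New min = -13; changed? no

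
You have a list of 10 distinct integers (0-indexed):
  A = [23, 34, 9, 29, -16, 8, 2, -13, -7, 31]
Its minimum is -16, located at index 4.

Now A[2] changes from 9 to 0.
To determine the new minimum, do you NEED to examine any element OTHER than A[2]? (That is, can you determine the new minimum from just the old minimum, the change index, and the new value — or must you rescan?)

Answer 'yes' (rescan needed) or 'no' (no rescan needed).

Old min = -16 at index 4
Change at index 2: 9 -> 0
Index 2 was NOT the min. New min = min(-16, 0). No rescan of other elements needed.
Needs rescan: no

Answer: no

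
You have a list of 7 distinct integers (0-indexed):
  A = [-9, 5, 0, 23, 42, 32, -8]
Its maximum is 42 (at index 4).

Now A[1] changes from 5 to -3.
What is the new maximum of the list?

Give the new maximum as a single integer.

Old max = 42 (at index 4)
Change: A[1] 5 -> -3
Changed element was NOT the old max.
  New max = max(old_max, new_val) = max(42, -3) = 42

Answer: 42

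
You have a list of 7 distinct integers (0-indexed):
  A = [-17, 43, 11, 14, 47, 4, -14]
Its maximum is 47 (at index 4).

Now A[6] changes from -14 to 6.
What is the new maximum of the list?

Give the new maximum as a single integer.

Old max = 47 (at index 4)
Change: A[6] -14 -> 6
Changed element was NOT the old max.
  New max = max(old_max, new_val) = max(47, 6) = 47

Answer: 47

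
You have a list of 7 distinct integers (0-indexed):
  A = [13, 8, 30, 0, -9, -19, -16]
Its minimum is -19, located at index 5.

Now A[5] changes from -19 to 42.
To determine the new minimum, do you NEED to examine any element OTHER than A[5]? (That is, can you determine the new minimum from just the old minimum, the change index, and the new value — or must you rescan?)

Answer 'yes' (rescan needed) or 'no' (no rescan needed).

Old min = -19 at index 5
Change at index 5: -19 -> 42
Index 5 WAS the min and new value 42 > old min -19. Must rescan other elements to find the new min.
Needs rescan: yes

Answer: yes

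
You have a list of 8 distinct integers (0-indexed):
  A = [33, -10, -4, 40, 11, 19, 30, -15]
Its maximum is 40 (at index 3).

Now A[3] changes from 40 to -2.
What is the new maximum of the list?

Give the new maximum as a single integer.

Old max = 40 (at index 3)
Change: A[3] 40 -> -2
Changed element WAS the max -> may need rescan.
  Max of remaining elements: 33
  New max = max(-2, 33) = 33

Answer: 33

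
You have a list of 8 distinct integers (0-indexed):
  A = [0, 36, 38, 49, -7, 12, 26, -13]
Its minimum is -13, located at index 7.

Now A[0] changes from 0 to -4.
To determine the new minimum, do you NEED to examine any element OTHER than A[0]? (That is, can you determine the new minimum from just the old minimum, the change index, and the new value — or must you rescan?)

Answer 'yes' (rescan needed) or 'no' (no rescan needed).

Old min = -13 at index 7
Change at index 0: 0 -> -4
Index 0 was NOT the min. New min = min(-13, -4). No rescan of other elements needed.
Needs rescan: no

Answer: no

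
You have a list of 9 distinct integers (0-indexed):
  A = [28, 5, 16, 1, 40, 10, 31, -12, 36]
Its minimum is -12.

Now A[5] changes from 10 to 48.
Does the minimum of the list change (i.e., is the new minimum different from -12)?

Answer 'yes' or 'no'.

Old min = -12
Change: A[5] 10 -> 48
Changed element was NOT the min; min changes only if 48 < -12.
New min = -12; changed? no

Answer: no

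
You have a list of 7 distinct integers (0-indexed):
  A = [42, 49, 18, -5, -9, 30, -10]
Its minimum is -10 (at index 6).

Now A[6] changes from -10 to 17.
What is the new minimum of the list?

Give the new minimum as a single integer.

Answer: -9

Derivation:
Old min = -10 (at index 6)
Change: A[6] -10 -> 17
Changed element WAS the min. Need to check: is 17 still <= all others?
  Min of remaining elements: -9
  New min = min(17, -9) = -9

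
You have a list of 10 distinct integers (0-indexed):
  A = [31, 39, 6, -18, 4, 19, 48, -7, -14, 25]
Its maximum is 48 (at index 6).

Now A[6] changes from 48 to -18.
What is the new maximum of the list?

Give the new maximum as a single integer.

Old max = 48 (at index 6)
Change: A[6] 48 -> -18
Changed element WAS the max -> may need rescan.
  Max of remaining elements: 39
  New max = max(-18, 39) = 39

Answer: 39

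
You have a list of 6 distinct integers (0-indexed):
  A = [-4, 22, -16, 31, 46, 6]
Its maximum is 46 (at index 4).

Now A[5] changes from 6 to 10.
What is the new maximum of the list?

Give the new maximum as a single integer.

Old max = 46 (at index 4)
Change: A[5] 6 -> 10
Changed element was NOT the old max.
  New max = max(old_max, new_val) = max(46, 10) = 46

Answer: 46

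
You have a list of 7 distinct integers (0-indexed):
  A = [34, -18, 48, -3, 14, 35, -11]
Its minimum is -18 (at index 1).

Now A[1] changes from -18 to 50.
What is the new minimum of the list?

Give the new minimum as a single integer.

Answer: -11

Derivation:
Old min = -18 (at index 1)
Change: A[1] -18 -> 50
Changed element WAS the min. Need to check: is 50 still <= all others?
  Min of remaining elements: -11
  New min = min(50, -11) = -11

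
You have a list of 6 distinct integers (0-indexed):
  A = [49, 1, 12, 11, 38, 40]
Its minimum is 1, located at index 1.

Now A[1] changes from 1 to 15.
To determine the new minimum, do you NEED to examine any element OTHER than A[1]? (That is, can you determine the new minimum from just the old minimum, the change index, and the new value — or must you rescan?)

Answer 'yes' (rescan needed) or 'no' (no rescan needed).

Answer: yes

Derivation:
Old min = 1 at index 1
Change at index 1: 1 -> 15
Index 1 WAS the min and new value 15 > old min 1. Must rescan other elements to find the new min.
Needs rescan: yes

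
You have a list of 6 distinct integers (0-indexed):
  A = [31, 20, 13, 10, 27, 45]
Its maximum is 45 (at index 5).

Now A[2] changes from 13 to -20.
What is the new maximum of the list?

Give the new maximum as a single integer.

Answer: 45

Derivation:
Old max = 45 (at index 5)
Change: A[2] 13 -> -20
Changed element was NOT the old max.
  New max = max(old_max, new_val) = max(45, -20) = 45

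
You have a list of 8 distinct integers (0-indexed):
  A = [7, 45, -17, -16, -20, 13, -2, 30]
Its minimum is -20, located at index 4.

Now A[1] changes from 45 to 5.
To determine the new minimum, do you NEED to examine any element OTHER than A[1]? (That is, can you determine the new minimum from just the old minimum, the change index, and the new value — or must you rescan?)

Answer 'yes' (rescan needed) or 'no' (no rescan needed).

Answer: no

Derivation:
Old min = -20 at index 4
Change at index 1: 45 -> 5
Index 1 was NOT the min. New min = min(-20, 5). No rescan of other elements needed.
Needs rescan: no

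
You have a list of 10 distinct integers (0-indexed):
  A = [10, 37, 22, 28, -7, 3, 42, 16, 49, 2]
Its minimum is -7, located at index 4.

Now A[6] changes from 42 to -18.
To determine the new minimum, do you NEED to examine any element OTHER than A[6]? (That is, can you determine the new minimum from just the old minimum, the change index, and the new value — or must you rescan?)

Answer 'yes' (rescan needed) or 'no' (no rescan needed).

Answer: no

Derivation:
Old min = -7 at index 4
Change at index 6: 42 -> -18
Index 6 was NOT the min. New min = min(-7, -18). No rescan of other elements needed.
Needs rescan: no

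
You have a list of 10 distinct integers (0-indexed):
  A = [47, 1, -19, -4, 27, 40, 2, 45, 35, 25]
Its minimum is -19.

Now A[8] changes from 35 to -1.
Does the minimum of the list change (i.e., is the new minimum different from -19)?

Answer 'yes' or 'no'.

Old min = -19
Change: A[8] 35 -> -1
Changed element was NOT the min; min changes only if -1 < -19.
New min = -19; changed? no

Answer: no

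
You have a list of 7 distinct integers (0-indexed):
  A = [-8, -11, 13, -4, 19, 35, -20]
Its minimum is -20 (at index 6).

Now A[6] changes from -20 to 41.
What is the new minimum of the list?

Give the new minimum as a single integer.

Answer: -11

Derivation:
Old min = -20 (at index 6)
Change: A[6] -20 -> 41
Changed element WAS the min. Need to check: is 41 still <= all others?
  Min of remaining elements: -11
  New min = min(41, -11) = -11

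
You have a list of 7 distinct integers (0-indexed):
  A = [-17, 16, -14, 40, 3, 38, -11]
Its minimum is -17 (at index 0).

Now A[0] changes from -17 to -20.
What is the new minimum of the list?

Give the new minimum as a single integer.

Old min = -17 (at index 0)
Change: A[0] -17 -> -20
Changed element WAS the min. Need to check: is -20 still <= all others?
  Min of remaining elements: -14
  New min = min(-20, -14) = -20

Answer: -20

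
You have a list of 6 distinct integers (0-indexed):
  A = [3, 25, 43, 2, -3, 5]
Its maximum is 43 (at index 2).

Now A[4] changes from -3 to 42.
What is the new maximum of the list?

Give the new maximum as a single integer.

Answer: 43

Derivation:
Old max = 43 (at index 2)
Change: A[4] -3 -> 42
Changed element was NOT the old max.
  New max = max(old_max, new_val) = max(43, 42) = 43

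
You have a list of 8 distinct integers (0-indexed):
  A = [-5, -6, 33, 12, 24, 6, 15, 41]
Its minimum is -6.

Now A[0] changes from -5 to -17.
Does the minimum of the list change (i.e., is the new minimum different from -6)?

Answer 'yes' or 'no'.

Answer: yes

Derivation:
Old min = -6
Change: A[0] -5 -> -17
Changed element was NOT the min; min changes only if -17 < -6.
New min = -17; changed? yes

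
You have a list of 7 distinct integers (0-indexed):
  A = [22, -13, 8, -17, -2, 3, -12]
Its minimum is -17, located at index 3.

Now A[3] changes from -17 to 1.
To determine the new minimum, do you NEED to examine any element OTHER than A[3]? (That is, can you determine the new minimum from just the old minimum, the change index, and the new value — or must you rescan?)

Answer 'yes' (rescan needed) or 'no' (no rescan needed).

Old min = -17 at index 3
Change at index 3: -17 -> 1
Index 3 WAS the min and new value 1 > old min -17. Must rescan other elements to find the new min.
Needs rescan: yes

Answer: yes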